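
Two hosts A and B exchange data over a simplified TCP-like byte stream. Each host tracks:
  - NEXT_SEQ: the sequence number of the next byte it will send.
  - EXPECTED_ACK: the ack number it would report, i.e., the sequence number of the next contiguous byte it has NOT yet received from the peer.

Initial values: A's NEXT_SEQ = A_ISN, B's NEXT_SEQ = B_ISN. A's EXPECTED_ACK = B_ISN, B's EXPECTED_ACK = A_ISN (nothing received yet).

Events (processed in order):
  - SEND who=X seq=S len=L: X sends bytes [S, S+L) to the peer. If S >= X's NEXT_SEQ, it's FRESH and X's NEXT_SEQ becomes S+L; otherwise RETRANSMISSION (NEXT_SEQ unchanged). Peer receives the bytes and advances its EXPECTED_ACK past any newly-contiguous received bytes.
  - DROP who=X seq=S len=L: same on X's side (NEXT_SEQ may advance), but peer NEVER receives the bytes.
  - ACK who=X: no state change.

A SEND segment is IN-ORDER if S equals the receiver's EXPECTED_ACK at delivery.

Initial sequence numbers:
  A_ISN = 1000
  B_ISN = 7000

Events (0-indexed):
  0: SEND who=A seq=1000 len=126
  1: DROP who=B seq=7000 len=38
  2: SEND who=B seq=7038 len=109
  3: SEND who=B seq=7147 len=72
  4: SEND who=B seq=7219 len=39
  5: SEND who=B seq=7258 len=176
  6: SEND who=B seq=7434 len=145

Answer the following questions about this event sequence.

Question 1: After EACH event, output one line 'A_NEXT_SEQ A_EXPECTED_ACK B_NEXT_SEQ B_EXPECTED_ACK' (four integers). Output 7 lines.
1126 7000 7000 1126
1126 7000 7038 1126
1126 7000 7147 1126
1126 7000 7219 1126
1126 7000 7258 1126
1126 7000 7434 1126
1126 7000 7579 1126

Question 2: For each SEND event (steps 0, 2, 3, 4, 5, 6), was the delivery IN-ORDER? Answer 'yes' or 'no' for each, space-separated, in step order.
Answer: yes no no no no no

Derivation:
Step 0: SEND seq=1000 -> in-order
Step 2: SEND seq=7038 -> out-of-order
Step 3: SEND seq=7147 -> out-of-order
Step 4: SEND seq=7219 -> out-of-order
Step 5: SEND seq=7258 -> out-of-order
Step 6: SEND seq=7434 -> out-of-order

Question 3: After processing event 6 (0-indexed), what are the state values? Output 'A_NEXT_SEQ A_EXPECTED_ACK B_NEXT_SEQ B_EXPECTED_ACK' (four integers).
After event 0: A_seq=1126 A_ack=7000 B_seq=7000 B_ack=1126
After event 1: A_seq=1126 A_ack=7000 B_seq=7038 B_ack=1126
After event 2: A_seq=1126 A_ack=7000 B_seq=7147 B_ack=1126
After event 3: A_seq=1126 A_ack=7000 B_seq=7219 B_ack=1126
After event 4: A_seq=1126 A_ack=7000 B_seq=7258 B_ack=1126
After event 5: A_seq=1126 A_ack=7000 B_seq=7434 B_ack=1126
After event 6: A_seq=1126 A_ack=7000 B_seq=7579 B_ack=1126

1126 7000 7579 1126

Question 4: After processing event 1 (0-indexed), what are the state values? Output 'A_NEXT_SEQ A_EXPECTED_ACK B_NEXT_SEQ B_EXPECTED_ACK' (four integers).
After event 0: A_seq=1126 A_ack=7000 B_seq=7000 B_ack=1126
After event 1: A_seq=1126 A_ack=7000 B_seq=7038 B_ack=1126

1126 7000 7038 1126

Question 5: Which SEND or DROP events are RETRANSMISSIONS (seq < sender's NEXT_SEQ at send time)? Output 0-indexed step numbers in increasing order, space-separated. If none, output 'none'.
Answer: none

Derivation:
Step 0: SEND seq=1000 -> fresh
Step 1: DROP seq=7000 -> fresh
Step 2: SEND seq=7038 -> fresh
Step 3: SEND seq=7147 -> fresh
Step 4: SEND seq=7219 -> fresh
Step 5: SEND seq=7258 -> fresh
Step 6: SEND seq=7434 -> fresh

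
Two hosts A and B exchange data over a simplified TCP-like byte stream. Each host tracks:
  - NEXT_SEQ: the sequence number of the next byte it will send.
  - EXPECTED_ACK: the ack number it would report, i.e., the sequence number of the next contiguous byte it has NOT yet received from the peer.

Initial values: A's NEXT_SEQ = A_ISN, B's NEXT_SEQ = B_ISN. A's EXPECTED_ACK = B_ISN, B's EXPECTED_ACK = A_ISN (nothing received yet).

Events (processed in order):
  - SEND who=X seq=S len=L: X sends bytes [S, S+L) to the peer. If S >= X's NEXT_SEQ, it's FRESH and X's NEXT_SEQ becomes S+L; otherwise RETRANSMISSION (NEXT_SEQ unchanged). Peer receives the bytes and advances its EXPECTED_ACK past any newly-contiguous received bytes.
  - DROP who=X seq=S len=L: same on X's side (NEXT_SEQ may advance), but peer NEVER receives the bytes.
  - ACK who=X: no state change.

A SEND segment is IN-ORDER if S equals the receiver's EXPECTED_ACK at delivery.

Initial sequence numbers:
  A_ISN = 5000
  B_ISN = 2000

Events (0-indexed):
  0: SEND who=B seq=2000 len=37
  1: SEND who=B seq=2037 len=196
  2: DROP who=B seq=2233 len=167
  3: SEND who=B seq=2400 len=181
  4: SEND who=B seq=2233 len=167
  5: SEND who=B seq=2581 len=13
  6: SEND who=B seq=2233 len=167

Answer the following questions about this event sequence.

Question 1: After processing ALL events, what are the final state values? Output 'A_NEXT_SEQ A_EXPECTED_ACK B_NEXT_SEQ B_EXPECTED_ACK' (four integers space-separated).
After event 0: A_seq=5000 A_ack=2037 B_seq=2037 B_ack=5000
After event 1: A_seq=5000 A_ack=2233 B_seq=2233 B_ack=5000
After event 2: A_seq=5000 A_ack=2233 B_seq=2400 B_ack=5000
After event 3: A_seq=5000 A_ack=2233 B_seq=2581 B_ack=5000
After event 4: A_seq=5000 A_ack=2581 B_seq=2581 B_ack=5000
After event 5: A_seq=5000 A_ack=2594 B_seq=2594 B_ack=5000
After event 6: A_seq=5000 A_ack=2594 B_seq=2594 B_ack=5000

Answer: 5000 2594 2594 5000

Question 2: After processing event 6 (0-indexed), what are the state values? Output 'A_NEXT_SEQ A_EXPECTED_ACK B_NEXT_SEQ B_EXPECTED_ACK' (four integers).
After event 0: A_seq=5000 A_ack=2037 B_seq=2037 B_ack=5000
After event 1: A_seq=5000 A_ack=2233 B_seq=2233 B_ack=5000
After event 2: A_seq=5000 A_ack=2233 B_seq=2400 B_ack=5000
After event 3: A_seq=5000 A_ack=2233 B_seq=2581 B_ack=5000
After event 4: A_seq=5000 A_ack=2581 B_seq=2581 B_ack=5000
After event 5: A_seq=5000 A_ack=2594 B_seq=2594 B_ack=5000
After event 6: A_seq=5000 A_ack=2594 B_seq=2594 B_ack=5000

5000 2594 2594 5000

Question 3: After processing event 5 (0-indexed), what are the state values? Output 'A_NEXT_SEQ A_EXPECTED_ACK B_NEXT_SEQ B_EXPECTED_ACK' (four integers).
After event 0: A_seq=5000 A_ack=2037 B_seq=2037 B_ack=5000
After event 1: A_seq=5000 A_ack=2233 B_seq=2233 B_ack=5000
After event 2: A_seq=5000 A_ack=2233 B_seq=2400 B_ack=5000
After event 3: A_seq=5000 A_ack=2233 B_seq=2581 B_ack=5000
After event 4: A_seq=5000 A_ack=2581 B_seq=2581 B_ack=5000
After event 5: A_seq=5000 A_ack=2594 B_seq=2594 B_ack=5000

5000 2594 2594 5000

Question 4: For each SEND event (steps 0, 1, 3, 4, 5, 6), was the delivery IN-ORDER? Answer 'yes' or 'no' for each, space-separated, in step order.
Answer: yes yes no yes yes no

Derivation:
Step 0: SEND seq=2000 -> in-order
Step 1: SEND seq=2037 -> in-order
Step 3: SEND seq=2400 -> out-of-order
Step 4: SEND seq=2233 -> in-order
Step 5: SEND seq=2581 -> in-order
Step 6: SEND seq=2233 -> out-of-order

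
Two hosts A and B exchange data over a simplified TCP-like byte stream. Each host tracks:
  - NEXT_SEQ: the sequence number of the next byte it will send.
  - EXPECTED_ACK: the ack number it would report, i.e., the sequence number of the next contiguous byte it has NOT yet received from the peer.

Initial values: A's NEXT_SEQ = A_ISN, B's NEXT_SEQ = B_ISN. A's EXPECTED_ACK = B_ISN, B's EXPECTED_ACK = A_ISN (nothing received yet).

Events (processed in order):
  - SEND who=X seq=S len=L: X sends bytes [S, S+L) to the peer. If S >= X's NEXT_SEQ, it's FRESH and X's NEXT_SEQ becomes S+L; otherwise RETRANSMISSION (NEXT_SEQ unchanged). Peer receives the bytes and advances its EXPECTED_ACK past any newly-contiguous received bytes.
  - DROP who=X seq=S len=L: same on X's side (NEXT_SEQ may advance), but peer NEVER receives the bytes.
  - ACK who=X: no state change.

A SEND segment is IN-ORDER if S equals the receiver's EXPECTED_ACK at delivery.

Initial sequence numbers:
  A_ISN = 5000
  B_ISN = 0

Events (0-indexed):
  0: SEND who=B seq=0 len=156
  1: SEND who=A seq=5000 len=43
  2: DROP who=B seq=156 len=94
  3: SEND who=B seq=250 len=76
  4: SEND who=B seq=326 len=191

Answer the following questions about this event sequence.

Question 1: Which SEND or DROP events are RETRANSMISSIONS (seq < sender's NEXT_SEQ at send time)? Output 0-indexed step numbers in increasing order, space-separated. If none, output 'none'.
Step 0: SEND seq=0 -> fresh
Step 1: SEND seq=5000 -> fresh
Step 2: DROP seq=156 -> fresh
Step 3: SEND seq=250 -> fresh
Step 4: SEND seq=326 -> fresh

Answer: none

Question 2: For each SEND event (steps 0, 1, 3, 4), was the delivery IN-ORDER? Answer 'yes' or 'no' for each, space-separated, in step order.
Step 0: SEND seq=0 -> in-order
Step 1: SEND seq=5000 -> in-order
Step 3: SEND seq=250 -> out-of-order
Step 4: SEND seq=326 -> out-of-order

Answer: yes yes no no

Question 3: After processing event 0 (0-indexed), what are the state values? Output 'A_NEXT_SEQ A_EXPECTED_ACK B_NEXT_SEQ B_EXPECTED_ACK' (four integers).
After event 0: A_seq=5000 A_ack=156 B_seq=156 B_ack=5000

5000 156 156 5000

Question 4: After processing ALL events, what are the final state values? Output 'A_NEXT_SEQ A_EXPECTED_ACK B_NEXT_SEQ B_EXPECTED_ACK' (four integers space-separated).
After event 0: A_seq=5000 A_ack=156 B_seq=156 B_ack=5000
After event 1: A_seq=5043 A_ack=156 B_seq=156 B_ack=5043
After event 2: A_seq=5043 A_ack=156 B_seq=250 B_ack=5043
After event 3: A_seq=5043 A_ack=156 B_seq=326 B_ack=5043
After event 4: A_seq=5043 A_ack=156 B_seq=517 B_ack=5043

Answer: 5043 156 517 5043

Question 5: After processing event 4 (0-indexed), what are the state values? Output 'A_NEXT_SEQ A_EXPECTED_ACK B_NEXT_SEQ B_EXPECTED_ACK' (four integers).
After event 0: A_seq=5000 A_ack=156 B_seq=156 B_ack=5000
After event 1: A_seq=5043 A_ack=156 B_seq=156 B_ack=5043
After event 2: A_seq=5043 A_ack=156 B_seq=250 B_ack=5043
After event 3: A_seq=5043 A_ack=156 B_seq=326 B_ack=5043
After event 4: A_seq=5043 A_ack=156 B_seq=517 B_ack=5043

5043 156 517 5043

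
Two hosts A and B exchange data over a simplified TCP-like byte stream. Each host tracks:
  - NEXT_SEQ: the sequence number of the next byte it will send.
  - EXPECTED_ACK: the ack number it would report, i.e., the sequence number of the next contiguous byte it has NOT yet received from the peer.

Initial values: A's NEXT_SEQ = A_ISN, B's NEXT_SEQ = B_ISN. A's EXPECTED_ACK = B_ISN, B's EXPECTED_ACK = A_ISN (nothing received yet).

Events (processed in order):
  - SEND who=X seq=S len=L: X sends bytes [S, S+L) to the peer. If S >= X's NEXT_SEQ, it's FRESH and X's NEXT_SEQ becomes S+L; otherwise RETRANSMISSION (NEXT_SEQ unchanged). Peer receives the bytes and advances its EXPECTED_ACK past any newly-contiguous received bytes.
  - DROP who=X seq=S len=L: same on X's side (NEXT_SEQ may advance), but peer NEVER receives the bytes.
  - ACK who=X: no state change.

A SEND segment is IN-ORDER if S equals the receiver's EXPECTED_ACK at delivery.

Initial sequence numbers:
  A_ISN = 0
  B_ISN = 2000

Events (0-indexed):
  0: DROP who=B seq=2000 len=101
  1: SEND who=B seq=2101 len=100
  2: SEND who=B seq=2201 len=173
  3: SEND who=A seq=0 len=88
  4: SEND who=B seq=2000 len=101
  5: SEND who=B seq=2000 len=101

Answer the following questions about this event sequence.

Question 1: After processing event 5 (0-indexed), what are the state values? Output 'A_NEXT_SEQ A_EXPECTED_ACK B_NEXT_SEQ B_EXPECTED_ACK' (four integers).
After event 0: A_seq=0 A_ack=2000 B_seq=2101 B_ack=0
After event 1: A_seq=0 A_ack=2000 B_seq=2201 B_ack=0
After event 2: A_seq=0 A_ack=2000 B_seq=2374 B_ack=0
After event 3: A_seq=88 A_ack=2000 B_seq=2374 B_ack=88
After event 4: A_seq=88 A_ack=2374 B_seq=2374 B_ack=88
After event 5: A_seq=88 A_ack=2374 B_seq=2374 B_ack=88

88 2374 2374 88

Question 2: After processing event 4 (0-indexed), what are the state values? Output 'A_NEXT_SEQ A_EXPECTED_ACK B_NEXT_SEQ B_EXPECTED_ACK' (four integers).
After event 0: A_seq=0 A_ack=2000 B_seq=2101 B_ack=0
After event 1: A_seq=0 A_ack=2000 B_seq=2201 B_ack=0
After event 2: A_seq=0 A_ack=2000 B_seq=2374 B_ack=0
After event 3: A_seq=88 A_ack=2000 B_seq=2374 B_ack=88
After event 4: A_seq=88 A_ack=2374 B_seq=2374 B_ack=88

88 2374 2374 88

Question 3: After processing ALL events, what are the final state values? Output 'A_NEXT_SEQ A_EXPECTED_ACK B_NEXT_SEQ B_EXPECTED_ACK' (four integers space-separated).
Answer: 88 2374 2374 88

Derivation:
After event 0: A_seq=0 A_ack=2000 B_seq=2101 B_ack=0
After event 1: A_seq=0 A_ack=2000 B_seq=2201 B_ack=0
After event 2: A_seq=0 A_ack=2000 B_seq=2374 B_ack=0
After event 3: A_seq=88 A_ack=2000 B_seq=2374 B_ack=88
After event 4: A_seq=88 A_ack=2374 B_seq=2374 B_ack=88
After event 5: A_seq=88 A_ack=2374 B_seq=2374 B_ack=88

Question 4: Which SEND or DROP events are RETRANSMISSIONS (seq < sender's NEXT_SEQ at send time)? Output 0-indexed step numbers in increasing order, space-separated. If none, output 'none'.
Answer: 4 5

Derivation:
Step 0: DROP seq=2000 -> fresh
Step 1: SEND seq=2101 -> fresh
Step 2: SEND seq=2201 -> fresh
Step 3: SEND seq=0 -> fresh
Step 4: SEND seq=2000 -> retransmit
Step 5: SEND seq=2000 -> retransmit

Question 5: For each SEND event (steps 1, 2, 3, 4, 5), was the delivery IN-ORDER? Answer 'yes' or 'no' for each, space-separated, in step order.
Answer: no no yes yes no

Derivation:
Step 1: SEND seq=2101 -> out-of-order
Step 2: SEND seq=2201 -> out-of-order
Step 3: SEND seq=0 -> in-order
Step 4: SEND seq=2000 -> in-order
Step 5: SEND seq=2000 -> out-of-order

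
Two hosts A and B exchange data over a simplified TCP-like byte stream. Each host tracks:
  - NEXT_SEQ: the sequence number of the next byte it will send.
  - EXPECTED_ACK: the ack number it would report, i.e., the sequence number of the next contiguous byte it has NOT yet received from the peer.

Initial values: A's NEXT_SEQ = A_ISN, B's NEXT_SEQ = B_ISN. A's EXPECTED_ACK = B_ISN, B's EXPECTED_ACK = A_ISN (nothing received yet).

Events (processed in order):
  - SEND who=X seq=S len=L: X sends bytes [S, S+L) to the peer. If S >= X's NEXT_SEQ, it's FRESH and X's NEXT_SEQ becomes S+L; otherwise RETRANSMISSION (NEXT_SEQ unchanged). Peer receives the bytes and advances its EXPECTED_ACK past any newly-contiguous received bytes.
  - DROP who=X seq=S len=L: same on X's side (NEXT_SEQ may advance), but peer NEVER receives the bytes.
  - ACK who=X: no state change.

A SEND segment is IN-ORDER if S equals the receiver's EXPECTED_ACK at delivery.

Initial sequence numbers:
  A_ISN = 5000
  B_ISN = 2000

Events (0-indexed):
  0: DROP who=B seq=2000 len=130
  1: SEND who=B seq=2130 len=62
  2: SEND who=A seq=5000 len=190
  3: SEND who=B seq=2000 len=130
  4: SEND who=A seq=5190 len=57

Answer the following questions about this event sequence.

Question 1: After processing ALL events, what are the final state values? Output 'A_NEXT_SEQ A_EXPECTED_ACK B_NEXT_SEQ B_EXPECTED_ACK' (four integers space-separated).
After event 0: A_seq=5000 A_ack=2000 B_seq=2130 B_ack=5000
After event 1: A_seq=5000 A_ack=2000 B_seq=2192 B_ack=5000
After event 2: A_seq=5190 A_ack=2000 B_seq=2192 B_ack=5190
After event 3: A_seq=5190 A_ack=2192 B_seq=2192 B_ack=5190
After event 4: A_seq=5247 A_ack=2192 B_seq=2192 B_ack=5247

Answer: 5247 2192 2192 5247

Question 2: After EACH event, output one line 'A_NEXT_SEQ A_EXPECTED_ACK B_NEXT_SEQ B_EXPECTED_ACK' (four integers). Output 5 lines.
5000 2000 2130 5000
5000 2000 2192 5000
5190 2000 2192 5190
5190 2192 2192 5190
5247 2192 2192 5247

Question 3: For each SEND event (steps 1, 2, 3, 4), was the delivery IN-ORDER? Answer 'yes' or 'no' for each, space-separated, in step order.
Step 1: SEND seq=2130 -> out-of-order
Step 2: SEND seq=5000 -> in-order
Step 3: SEND seq=2000 -> in-order
Step 4: SEND seq=5190 -> in-order

Answer: no yes yes yes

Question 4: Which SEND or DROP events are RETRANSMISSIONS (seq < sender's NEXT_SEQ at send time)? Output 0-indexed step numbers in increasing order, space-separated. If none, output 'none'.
Answer: 3

Derivation:
Step 0: DROP seq=2000 -> fresh
Step 1: SEND seq=2130 -> fresh
Step 2: SEND seq=5000 -> fresh
Step 3: SEND seq=2000 -> retransmit
Step 4: SEND seq=5190 -> fresh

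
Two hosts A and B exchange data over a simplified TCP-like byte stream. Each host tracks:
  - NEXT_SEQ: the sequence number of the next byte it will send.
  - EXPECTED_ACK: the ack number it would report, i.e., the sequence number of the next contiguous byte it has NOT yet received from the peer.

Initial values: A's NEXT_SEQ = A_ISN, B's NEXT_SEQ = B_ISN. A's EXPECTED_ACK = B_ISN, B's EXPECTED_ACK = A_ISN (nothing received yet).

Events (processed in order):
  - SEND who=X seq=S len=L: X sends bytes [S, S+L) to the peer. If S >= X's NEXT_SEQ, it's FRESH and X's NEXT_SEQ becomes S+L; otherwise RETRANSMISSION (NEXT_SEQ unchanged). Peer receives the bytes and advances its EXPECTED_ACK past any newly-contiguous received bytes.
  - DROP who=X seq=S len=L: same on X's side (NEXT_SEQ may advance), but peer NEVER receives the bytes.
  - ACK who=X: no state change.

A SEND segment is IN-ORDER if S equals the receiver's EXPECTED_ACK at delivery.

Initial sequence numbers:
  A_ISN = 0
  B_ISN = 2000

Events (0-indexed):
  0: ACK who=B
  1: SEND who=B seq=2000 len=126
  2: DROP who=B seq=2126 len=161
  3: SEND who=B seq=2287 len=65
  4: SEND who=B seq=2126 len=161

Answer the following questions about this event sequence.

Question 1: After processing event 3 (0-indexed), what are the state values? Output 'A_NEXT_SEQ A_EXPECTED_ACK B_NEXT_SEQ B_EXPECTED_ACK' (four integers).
After event 0: A_seq=0 A_ack=2000 B_seq=2000 B_ack=0
After event 1: A_seq=0 A_ack=2126 B_seq=2126 B_ack=0
After event 2: A_seq=0 A_ack=2126 B_seq=2287 B_ack=0
After event 3: A_seq=0 A_ack=2126 B_seq=2352 B_ack=0

0 2126 2352 0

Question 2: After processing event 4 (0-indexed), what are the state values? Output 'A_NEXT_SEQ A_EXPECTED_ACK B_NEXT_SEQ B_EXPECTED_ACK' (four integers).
After event 0: A_seq=0 A_ack=2000 B_seq=2000 B_ack=0
After event 1: A_seq=0 A_ack=2126 B_seq=2126 B_ack=0
After event 2: A_seq=0 A_ack=2126 B_seq=2287 B_ack=0
After event 3: A_seq=0 A_ack=2126 B_seq=2352 B_ack=0
After event 4: A_seq=0 A_ack=2352 B_seq=2352 B_ack=0

0 2352 2352 0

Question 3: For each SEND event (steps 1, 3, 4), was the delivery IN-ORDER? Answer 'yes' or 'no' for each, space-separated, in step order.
Answer: yes no yes

Derivation:
Step 1: SEND seq=2000 -> in-order
Step 3: SEND seq=2287 -> out-of-order
Step 4: SEND seq=2126 -> in-order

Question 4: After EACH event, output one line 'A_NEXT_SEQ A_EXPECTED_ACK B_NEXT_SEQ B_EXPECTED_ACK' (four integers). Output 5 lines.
0 2000 2000 0
0 2126 2126 0
0 2126 2287 0
0 2126 2352 0
0 2352 2352 0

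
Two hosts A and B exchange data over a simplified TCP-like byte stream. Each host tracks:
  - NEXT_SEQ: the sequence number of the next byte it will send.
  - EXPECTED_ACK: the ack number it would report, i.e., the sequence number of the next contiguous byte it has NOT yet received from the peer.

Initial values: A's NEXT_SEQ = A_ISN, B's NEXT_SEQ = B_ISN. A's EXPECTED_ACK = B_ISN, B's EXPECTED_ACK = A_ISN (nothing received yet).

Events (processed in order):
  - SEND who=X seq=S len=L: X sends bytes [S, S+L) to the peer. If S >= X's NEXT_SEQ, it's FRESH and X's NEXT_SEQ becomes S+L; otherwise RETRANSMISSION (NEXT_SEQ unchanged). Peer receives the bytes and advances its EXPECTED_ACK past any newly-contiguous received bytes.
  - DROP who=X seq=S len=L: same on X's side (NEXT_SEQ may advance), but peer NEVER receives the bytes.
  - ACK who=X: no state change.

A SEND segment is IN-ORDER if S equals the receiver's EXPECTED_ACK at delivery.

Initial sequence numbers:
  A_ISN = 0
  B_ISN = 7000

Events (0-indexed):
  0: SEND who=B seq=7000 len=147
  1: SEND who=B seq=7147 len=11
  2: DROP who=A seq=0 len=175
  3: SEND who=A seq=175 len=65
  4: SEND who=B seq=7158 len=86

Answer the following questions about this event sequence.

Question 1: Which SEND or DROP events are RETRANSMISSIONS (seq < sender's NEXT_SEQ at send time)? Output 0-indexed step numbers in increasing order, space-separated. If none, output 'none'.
Answer: none

Derivation:
Step 0: SEND seq=7000 -> fresh
Step 1: SEND seq=7147 -> fresh
Step 2: DROP seq=0 -> fresh
Step 3: SEND seq=175 -> fresh
Step 4: SEND seq=7158 -> fresh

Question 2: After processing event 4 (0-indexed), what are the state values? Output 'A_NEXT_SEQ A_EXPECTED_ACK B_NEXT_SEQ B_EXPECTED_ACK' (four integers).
After event 0: A_seq=0 A_ack=7147 B_seq=7147 B_ack=0
After event 1: A_seq=0 A_ack=7158 B_seq=7158 B_ack=0
After event 2: A_seq=175 A_ack=7158 B_seq=7158 B_ack=0
After event 3: A_seq=240 A_ack=7158 B_seq=7158 B_ack=0
After event 4: A_seq=240 A_ack=7244 B_seq=7244 B_ack=0

240 7244 7244 0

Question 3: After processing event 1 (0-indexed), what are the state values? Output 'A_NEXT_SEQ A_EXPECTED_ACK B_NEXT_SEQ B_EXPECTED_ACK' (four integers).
After event 0: A_seq=0 A_ack=7147 B_seq=7147 B_ack=0
After event 1: A_seq=0 A_ack=7158 B_seq=7158 B_ack=0

0 7158 7158 0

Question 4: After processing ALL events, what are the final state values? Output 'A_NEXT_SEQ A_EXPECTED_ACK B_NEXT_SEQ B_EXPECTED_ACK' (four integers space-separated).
Answer: 240 7244 7244 0

Derivation:
After event 0: A_seq=0 A_ack=7147 B_seq=7147 B_ack=0
After event 1: A_seq=0 A_ack=7158 B_seq=7158 B_ack=0
After event 2: A_seq=175 A_ack=7158 B_seq=7158 B_ack=0
After event 3: A_seq=240 A_ack=7158 B_seq=7158 B_ack=0
After event 4: A_seq=240 A_ack=7244 B_seq=7244 B_ack=0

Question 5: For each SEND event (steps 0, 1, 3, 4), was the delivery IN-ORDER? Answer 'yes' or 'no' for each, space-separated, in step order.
Answer: yes yes no yes

Derivation:
Step 0: SEND seq=7000 -> in-order
Step 1: SEND seq=7147 -> in-order
Step 3: SEND seq=175 -> out-of-order
Step 4: SEND seq=7158 -> in-order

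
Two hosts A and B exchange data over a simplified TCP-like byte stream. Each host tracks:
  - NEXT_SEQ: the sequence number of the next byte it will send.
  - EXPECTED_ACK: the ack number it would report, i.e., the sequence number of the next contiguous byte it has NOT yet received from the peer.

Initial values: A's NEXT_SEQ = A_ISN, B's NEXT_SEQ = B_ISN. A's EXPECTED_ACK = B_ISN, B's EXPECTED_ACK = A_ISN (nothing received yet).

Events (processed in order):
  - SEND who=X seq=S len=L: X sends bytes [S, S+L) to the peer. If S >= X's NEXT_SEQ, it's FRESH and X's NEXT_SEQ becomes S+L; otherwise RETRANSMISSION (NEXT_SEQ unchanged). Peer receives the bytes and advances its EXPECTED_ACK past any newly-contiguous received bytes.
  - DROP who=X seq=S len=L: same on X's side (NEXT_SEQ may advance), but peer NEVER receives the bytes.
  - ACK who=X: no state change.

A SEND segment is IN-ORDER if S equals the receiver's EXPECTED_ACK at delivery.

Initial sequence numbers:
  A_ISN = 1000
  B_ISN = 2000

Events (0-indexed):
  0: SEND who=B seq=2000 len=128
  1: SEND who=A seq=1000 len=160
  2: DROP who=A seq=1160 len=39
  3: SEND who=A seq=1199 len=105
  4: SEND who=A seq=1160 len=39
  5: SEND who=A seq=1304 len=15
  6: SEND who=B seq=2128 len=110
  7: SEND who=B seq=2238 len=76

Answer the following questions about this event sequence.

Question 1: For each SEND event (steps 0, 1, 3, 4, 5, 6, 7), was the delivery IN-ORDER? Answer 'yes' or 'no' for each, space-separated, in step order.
Answer: yes yes no yes yes yes yes

Derivation:
Step 0: SEND seq=2000 -> in-order
Step 1: SEND seq=1000 -> in-order
Step 3: SEND seq=1199 -> out-of-order
Step 4: SEND seq=1160 -> in-order
Step 5: SEND seq=1304 -> in-order
Step 6: SEND seq=2128 -> in-order
Step 7: SEND seq=2238 -> in-order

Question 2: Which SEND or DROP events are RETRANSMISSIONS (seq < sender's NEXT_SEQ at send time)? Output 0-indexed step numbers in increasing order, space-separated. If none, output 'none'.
Answer: 4

Derivation:
Step 0: SEND seq=2000 -> fresh
Step 1: SEND seq=1000 -> fresh
Step 2: DROP seq=1160 -> fresh
Step 3: SEND seq=1199 -> fresh
Step 4: SEND seq=1160 -> retransmit
Step 5: SEND seq=1304 -> fresh
Step 6: SEND seq=2128 -> fresh
Step 7: SEND seq=2238 -> fresh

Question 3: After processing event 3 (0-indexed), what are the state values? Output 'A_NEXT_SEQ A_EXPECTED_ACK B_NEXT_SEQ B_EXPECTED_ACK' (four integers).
After event 0: A_seq=1000 A_ack=2128 B_seq=2128 B_ack=1000
After event 1: A_seq=1160 A_ack=2128 B_seq=2128 B_ack=1160
After event 2: A_seq=1199 A_ack=2128 B_seq=2128 B_ack=1160
After event 3: A_seq=1304 A_ack=2128 B_seq=2128 B_ack=1160

1304 2128 2128 1160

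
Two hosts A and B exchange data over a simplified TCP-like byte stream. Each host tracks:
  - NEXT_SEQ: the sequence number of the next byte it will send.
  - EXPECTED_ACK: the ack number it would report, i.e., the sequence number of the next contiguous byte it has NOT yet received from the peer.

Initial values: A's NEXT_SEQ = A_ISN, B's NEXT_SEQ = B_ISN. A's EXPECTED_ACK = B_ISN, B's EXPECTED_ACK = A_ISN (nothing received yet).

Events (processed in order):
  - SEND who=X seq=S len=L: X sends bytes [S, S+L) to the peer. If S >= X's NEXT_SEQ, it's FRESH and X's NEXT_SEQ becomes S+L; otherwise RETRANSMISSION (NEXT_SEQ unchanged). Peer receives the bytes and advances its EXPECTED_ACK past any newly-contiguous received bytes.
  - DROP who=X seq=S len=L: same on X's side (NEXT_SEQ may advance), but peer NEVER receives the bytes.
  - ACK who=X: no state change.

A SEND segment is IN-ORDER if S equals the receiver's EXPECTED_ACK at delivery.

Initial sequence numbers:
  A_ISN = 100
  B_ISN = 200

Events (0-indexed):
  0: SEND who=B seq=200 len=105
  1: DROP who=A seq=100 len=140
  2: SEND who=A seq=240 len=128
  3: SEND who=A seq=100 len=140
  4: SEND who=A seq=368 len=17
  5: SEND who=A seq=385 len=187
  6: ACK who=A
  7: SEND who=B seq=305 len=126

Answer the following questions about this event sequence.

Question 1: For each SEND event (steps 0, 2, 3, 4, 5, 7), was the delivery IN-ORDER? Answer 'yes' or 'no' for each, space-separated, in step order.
Answer: yes no yes yes yes yes

Derivation:
Step 0: SEND seq=200 -> in-order
Step 2: SEND seq=240 -> out-of-order
Step 3: SEND seq=100 -> in-order
Step 4: SEND seq=368 -> in-order
Step 5: SEND seq=385 -> in-order
Step 7: SEND seq=305 -> in-order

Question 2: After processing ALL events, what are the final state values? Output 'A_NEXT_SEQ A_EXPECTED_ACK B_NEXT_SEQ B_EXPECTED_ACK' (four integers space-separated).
After event 0: A_seq=100 A_ack=305 B_seq=305 B_ack=100
After event 1: A_seq=240 A_ack=305 B_seq=305 B_ack=100
After event 2: A_seq=368 A_ack=305 B_seq=305 B_ack=100
After event 3: A_seq=368 A_ack=305 B_seq=305 B_ack=368
After event 4: A_seq=385 A_ack=305 B_seq=305 B_ack=385
After event 5: A_seq=572 A_ack=305 B_seq=305 B_ack=572
After event 6: A_seq=572 A_ack=305 B_seq=305 B_ack=572
After event 7: A_seq=572 A_ack=431 B_seq=431 B_ack=572

Answer: 572 431 431 572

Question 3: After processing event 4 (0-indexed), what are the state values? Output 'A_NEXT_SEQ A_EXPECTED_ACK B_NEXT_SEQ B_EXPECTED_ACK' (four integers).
After event 0: A_seq=100 A_ack=305 B_seq=305 B_ack=100
After event 1: A_seq=240 A_ack=305 B_seq=305 B_ack=100
After event 2: A_seq=368 A_ack=305 B_seq=305 B_ack=100
After event 3: A_seq=368 A_ack=305 B_seq=305 B_ack=368
After event 4: A_seq=385 A_ack=305 B_seq=305 B_ack=385

385 305 305 385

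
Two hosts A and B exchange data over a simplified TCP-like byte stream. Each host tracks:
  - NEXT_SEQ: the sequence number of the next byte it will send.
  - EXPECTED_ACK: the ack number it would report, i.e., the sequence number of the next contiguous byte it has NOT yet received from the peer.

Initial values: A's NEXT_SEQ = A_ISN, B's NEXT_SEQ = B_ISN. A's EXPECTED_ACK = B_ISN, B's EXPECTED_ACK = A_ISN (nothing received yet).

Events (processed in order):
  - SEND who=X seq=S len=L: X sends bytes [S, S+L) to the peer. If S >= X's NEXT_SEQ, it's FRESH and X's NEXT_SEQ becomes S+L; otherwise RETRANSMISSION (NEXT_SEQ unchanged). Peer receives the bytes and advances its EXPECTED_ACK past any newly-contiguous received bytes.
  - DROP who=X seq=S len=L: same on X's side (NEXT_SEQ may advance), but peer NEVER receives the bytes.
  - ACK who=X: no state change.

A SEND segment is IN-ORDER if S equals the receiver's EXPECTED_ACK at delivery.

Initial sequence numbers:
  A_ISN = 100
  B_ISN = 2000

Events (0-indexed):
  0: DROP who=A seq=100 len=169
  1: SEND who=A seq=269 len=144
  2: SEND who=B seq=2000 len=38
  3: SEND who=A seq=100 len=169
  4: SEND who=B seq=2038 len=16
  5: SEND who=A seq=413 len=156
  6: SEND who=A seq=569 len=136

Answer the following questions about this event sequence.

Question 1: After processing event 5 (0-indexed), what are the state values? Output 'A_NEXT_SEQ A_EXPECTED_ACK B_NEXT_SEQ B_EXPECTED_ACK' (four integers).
After event 0: A_seq=269 A_ack=2000 B_seq=2000 B_ack=100
After event 1: A_seq=413 A_ack=2000 B_seq=2000 B_ack=100
After event 2: A_seq=413 A_ack=2038 B_seq=2038 B_ack=100
After event 3: A_seq=413 A_ack=2038 B_seq=2038 B_ack=413
After event 4: A_seq=413 A_ack=2054 B_seq=2054 B_ack=413
After event 5: A_seq=569 A_ack=2054 B_seq=2054 B_ack=569

569 2054 2054 569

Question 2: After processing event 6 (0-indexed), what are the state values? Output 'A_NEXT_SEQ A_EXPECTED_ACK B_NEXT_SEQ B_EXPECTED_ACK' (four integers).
After event 0: A_seq=269 A_ack=2000 B_seq=2000 B_ack=100
After event 1: A_seq=413 A_ack=2000 B_seq=2000 B_ack=100
After event 2: A_seq=413 A_ack=2038 B_seq=2038 B_ack=100
After event 3: A_seq=413 A_ack=2038 B_seq=2038 B_ack=413
After event 4: A_seq=413 A_ack=2054 B_seq=2054 B_ack=413
After event 5: A_seq=569 A_ack=2054 B_seq=2054 B_ack=569
After event 6: A_seq=705 A_ack=2054 B_seq=2054 B_ack=705

705 2054 2054 705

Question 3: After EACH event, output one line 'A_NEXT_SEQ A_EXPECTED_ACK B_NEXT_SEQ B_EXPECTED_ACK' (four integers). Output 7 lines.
269 2000 2000 100
413 2000 2000 100
413 2038 2038 100
413 2038 2038 413
413 2054 2054 413
569 2054 2054 569
705 2054 2054 705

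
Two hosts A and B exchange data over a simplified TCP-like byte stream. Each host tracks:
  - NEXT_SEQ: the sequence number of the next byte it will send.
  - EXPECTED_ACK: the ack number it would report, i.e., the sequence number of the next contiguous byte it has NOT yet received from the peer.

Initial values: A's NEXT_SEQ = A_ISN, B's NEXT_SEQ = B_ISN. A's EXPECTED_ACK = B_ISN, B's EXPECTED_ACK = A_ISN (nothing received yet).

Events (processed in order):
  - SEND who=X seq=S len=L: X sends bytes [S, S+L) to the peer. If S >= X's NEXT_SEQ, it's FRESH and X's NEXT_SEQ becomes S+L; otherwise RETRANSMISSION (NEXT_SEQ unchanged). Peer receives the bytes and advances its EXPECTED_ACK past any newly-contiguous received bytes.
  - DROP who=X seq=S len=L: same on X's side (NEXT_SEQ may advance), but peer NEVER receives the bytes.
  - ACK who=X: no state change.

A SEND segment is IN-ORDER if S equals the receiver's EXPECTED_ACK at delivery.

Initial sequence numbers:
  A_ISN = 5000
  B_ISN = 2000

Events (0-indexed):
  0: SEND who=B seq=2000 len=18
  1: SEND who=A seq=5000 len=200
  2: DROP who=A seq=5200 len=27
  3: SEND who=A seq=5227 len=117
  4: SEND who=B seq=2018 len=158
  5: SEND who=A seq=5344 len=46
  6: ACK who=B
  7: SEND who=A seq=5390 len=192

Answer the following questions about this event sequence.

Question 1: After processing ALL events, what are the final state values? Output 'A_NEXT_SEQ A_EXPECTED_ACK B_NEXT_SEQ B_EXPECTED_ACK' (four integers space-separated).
After event 0: A_seq=5000 A_ack=2018 B_seq=2018 B_ack=5000
After event 1: A_seq=5200 A_ack=2018 B_seq=2018 B_ack=5200
After event 2: A_seq=5227 A_ack=2018 B_seq=2018 B_ack=5200
After event 3: A_seq=5344 A_ack=2018 B_seq=2018 B_ack=5200
After event 4: A_seq=5344 A_ack=2176 B_seq=2176 B_ack=5200
After event 5: A_seq=5390 A_ack=2176 B_seq=2176 B_ack=5200
After event 6: A_seq=5390 A_ack=2176 B_seq=2176 B_ack=5200
After event 7: A_seq=5582 A_ack=2176 B_seq=2176 B_ack=5200

Answer: 5582 2176 2176 5200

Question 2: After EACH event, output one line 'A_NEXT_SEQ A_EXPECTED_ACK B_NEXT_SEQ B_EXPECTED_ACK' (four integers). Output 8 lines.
5000 2018 2018 5000
5200 2018 2018 5200
5227 2018 2018 5200
5344 2018 2018 5200
5344 2176 2176 5200
5390 2176 2176 5200
5390 2176 2176 5200
5582 2176 2176 5200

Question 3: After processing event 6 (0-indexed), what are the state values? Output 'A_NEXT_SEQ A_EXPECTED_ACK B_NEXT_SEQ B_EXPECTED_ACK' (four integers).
After event 0: A_seq=5000 A_ack=2018 B_seq=2018 B_ack=5000
After event 1: A_seq=5200 A_ack=2018 B_seq=2018 B_ack=5200
After event 2: A_seq=5227 A_ack=2018 B_seq=2018 B_ack=5200
After event 3: A_seq=5344 A_ack=2018 B_seq=2018 B_ack=5200
After event 4: A_seq=5344 A_ack=2176 B_seq=2176 B_ack=5200
After event 5: A_seq=5390 A_ack=2176 B_seq=2176 B_ack=5200
After event 6: A_seq=5390 A_ack=2176 B_seq=2176 B_ack=5200

5390 2176 2176 5200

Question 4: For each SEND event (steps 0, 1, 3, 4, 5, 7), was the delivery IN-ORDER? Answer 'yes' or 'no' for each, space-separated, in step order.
Answer: yes yes no yes no no

Derivation:
Step 0: SEND seq=2000 -> in-order
Step 1: SEND seq=5000 -> in-order
Step 3: SEND seq=5227 -> out-of-order
Step 4: SEND seq=2018 -> in-order
Step 5: SEND seq=5344 -> out-of-order
Step 7: SEND seq=5390 -> out-of-order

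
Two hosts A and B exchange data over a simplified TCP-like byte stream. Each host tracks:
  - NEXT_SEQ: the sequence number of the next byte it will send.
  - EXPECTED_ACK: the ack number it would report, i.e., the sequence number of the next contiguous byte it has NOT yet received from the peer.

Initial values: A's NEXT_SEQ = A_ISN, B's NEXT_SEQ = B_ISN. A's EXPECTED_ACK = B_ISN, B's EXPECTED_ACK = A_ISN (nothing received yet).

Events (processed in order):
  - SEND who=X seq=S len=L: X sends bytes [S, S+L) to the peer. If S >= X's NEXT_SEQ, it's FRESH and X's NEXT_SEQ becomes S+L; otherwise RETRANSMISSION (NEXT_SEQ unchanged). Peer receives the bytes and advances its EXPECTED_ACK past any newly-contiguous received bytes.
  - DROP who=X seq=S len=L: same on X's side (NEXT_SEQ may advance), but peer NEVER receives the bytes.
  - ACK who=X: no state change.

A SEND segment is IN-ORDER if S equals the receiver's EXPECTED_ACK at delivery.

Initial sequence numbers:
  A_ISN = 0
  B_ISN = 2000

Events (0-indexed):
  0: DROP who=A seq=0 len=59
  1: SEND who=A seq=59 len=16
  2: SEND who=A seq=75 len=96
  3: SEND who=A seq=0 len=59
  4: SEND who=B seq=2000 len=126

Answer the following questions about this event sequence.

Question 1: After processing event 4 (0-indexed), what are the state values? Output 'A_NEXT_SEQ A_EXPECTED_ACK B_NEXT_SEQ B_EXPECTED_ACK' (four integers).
After event 0: A_seq=59 A_ack=2000 B_seq=2000 B_ack=0
After event 1: A_seq=75 A_ack=2000 B_seq=2000 B_ack=0
After event 2: A_seq=171 A_ack=2000 B_seq=2000 B_ack=0
After event 3: A_seq=171 A_ack=2000 B_seq=2000 B_ack=171
After event 4: A_seq=171 A_ack=2126 B_seq=2126 B_ack=171

171 2126 2126 171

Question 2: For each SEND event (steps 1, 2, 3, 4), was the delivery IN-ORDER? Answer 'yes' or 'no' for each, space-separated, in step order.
Answer: no no yes yes

Derivation:
Step 1: SEND seq=59 -> out-of-order
Step 2: SEND seq=75 -> out-of-order
Step 3: SEND seq=0 -> in-order
Step 4: SEND seq=2000 -> in-order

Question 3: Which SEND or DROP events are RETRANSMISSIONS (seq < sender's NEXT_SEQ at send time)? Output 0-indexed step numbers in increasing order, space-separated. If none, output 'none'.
Answer: 3

Derivation:
Step 0: DROP seq=0 -> fresh
Step 1: SEND seq=59 -> fresh
Step 2: SEND seq=75 -> fresh
Step 3: SEND seq=0 -> retransmit
Step 4: SEND seq=2000 -> fresh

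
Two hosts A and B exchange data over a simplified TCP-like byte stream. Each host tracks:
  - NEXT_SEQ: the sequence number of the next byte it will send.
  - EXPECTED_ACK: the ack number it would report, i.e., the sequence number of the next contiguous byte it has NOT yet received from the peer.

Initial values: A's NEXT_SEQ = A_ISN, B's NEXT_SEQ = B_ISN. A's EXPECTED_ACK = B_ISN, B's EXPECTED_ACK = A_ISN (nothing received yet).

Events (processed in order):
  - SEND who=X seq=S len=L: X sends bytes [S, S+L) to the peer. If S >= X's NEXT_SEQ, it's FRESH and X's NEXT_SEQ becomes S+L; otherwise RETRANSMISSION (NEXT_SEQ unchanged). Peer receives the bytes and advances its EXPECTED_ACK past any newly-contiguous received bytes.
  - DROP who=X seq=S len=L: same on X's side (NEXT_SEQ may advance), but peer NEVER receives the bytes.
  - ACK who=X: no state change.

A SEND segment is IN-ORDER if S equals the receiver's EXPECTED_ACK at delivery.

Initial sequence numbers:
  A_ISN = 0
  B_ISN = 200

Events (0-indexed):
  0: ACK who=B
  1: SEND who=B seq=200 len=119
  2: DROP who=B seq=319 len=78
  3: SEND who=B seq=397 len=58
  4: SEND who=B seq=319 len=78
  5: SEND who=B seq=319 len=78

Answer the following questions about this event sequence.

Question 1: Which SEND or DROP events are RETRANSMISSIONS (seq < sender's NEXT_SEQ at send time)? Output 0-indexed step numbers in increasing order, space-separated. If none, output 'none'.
Step 1: SEND seq=200 -> fresh
Step 2: DROP seq=319 -> fresh
Step 3: SEND seq=397 -> fresh
Step 4: SEND seq=319 -> retransmit
Step 5: SEND seq=319 -> retransmit

Answer: 4 5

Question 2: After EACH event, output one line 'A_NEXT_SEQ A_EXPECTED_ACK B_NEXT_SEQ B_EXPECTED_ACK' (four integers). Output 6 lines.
0 200 200 0
0 319 319 0
0 319 397 0
0 319 455 0
0 455 455 0
0 455 455 0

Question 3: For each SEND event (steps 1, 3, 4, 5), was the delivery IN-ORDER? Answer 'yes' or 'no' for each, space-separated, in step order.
Answer: yes no yes no

Derivation:
Step 1: SEND seq=200 -> in-order
Step 3: SEND seq=397 -> out-of-order
Step 4: SEND seq=319 -> in-order
Step 5: SEND seq=319 -> out-of-order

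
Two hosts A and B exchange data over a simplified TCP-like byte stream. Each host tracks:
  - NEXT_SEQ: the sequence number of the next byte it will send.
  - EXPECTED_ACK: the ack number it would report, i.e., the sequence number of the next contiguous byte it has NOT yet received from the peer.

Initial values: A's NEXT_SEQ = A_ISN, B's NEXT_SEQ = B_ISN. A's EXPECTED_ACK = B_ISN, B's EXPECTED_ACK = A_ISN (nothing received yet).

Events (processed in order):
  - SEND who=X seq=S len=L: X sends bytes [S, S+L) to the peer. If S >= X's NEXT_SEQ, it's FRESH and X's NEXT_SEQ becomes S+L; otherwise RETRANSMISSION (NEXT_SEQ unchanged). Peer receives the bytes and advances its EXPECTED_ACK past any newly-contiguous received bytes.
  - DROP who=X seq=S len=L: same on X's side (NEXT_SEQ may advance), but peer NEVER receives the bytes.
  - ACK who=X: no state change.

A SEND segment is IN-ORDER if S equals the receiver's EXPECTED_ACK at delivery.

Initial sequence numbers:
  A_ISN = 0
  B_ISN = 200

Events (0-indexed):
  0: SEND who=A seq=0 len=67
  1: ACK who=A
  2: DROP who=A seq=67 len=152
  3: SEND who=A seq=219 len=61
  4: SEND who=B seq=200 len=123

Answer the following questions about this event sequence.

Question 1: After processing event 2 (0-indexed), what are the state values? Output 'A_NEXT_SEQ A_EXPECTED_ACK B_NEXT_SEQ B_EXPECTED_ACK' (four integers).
After event 0: A_seq=67 A_ack=200 B_seq=200 B_ack=67
After event 1: A_seq=67 A_ack=200 B_seq=200 B_ack=67
After event 2: A_seq=219 A_ack=200 B_seq=200 B_ack=67

219 200 200 67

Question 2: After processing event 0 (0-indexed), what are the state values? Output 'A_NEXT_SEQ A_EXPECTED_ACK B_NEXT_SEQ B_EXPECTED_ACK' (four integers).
After event 0: A_seq=67 A_ack=200 B_seq=200 B_ack=67

67 200 200 67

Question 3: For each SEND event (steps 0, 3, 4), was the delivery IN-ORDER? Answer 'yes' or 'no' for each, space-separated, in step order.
Answer: yes no yes

Derivation:
Step 0: SEND seq=0 -> in-order
Step 3: SEND seq=219 -> out-of-order
Step 4: SEND seq=200 -> in-order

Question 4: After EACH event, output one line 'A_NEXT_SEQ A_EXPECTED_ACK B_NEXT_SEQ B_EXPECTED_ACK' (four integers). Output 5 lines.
67 200 200 67
67 200 200 67
219 200 200 67
280 200 200 67
280 323 323 67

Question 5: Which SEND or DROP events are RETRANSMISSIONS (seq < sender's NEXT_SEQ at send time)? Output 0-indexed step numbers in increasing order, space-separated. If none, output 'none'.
Answer: none

Derivation:
Step 0: SEND seq=0 -> fresh
Step 2: DROP seq=67 -> fresh
Step 3: SEND seq=219 -> fresh
Step 4: SEND seq=200 -> fresh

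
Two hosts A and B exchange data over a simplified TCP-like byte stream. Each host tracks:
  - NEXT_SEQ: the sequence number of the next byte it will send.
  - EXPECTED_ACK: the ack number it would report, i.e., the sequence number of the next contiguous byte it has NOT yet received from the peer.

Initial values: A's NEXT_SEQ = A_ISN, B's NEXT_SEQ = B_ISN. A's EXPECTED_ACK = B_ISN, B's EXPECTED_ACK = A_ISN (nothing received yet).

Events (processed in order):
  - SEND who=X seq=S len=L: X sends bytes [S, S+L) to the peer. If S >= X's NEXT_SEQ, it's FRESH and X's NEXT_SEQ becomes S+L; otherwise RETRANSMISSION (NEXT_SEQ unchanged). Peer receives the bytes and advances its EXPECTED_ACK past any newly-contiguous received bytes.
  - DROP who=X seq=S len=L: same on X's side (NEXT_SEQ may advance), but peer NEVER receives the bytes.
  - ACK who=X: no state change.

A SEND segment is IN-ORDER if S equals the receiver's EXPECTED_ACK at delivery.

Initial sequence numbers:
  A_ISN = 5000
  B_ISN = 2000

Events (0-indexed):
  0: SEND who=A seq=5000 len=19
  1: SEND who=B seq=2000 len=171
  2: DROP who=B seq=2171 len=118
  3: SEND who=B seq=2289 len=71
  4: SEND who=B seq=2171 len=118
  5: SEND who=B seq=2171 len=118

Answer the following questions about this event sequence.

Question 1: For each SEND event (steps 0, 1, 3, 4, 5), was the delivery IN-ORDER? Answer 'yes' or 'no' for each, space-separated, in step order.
Step 0: SEND seq=5000 -> in-order
Step 1: SEND seq=2000 -> in-order
Step 3: SEND seq=2289 -> out-of-order
Step 4: SEND seq=2171 -> in-order
Step 5: SEND seq=2171 -> out-of-order

Answer: yes yes no yes no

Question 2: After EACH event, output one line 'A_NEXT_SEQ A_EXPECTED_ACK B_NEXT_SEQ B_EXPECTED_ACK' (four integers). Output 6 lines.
5019 2000 2000 5019
5019 2171 2171 5019
5019 2171 2289 5019
5019 2171 2360 5019
5019 2360 2360 5019
5019 2360 2360 5019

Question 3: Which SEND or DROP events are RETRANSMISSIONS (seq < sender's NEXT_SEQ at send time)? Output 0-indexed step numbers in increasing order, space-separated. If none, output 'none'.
Answer: 4 5

Derivation:
Step 0: SEND seq=5000 -> fresh
Step 1: SEND seq=2000 -> fresh
Step 2: DROP seq=2171 -> fresh
Step 3: SEND seq=2289 -> fresh
Step 4: SEND seq=2171 -> retransmit
Step 5: SEND seq=2171 -> retransmit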